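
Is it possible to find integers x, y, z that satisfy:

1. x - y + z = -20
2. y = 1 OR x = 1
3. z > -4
Yes

Take x = -16, y = 1, z = -3. Substituting into each constraint:
  (1) (-16) + (-1) + (-3) = -20 ✓
  (2) y = 1, target 1 ✓ (first branch holds)
  (3) -3 > -4 ✓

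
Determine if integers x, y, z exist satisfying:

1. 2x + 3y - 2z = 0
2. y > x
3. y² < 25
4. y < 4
Yes

Take x = -1, y = 0, z = -1. Substituting into each constraint:
  (1) 2(-1) + 3(0) - 2(-1) = 0 ✓
  (2) 0 > -1 ✓
  (3) y² = (0)² = 0, and 0 < 25 ✓
  (4) 0 < 4 ✓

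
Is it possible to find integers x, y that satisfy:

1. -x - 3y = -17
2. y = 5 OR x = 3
Yes

Take x = 2, y = 5. Substituting into each constraint:
  (1) (-2) - 3(5) = -17 ✓
  (2) y = 5, target 5 ✓ (first branch holds)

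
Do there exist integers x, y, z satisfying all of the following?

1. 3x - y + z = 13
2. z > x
Yes

Take x = -1, y = -16, z = 0. Substituting into each constraint:
  (1) 3(-1) + 16 + 0 = 13 ✓
  (2) 0 > -1 ✓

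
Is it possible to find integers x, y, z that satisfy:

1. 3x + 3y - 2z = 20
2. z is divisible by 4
Yes

Take x = -2, y = 14, z = 8. Substituting into each constraint:
  (1) 3(-2) + 3(14) - 2(8) = 20 ✓
  (2) 8 = 4 × 2, remainder 0 ✓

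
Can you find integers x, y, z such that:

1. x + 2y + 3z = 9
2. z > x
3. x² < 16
Yes

Take x = -1, y = 5, z = 0. Substituting into each constraint:
  (1) (-1) + 2(5) + 3(0) = 9 ✓
  (2) 0 > -1 ✓
  (3) x² = (-1)² = 1, and 1 < 16 ✓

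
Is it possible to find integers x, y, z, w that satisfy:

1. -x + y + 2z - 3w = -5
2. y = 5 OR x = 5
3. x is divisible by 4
Yes

Take x = 8, y = 5, z = -1, w = 0. Substituting into each constraint:
  (1) (-8) + 5 + 2(-1) - 3(0) = -5 ✓
  (2) y = 5, target 5 ✓ (first branch holds)
  (3) 8 = 4 × 2, remainder 0 ✓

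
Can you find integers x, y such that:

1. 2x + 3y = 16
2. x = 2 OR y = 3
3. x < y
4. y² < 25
Yes

Take x = 2, y = 4. Substituting into each constraint:
  (1) 2(2) + 3(4) = 16 ✓
  (2) x = 2, target 2 ✓ (first branch holds)
  (3) 2 < 4 ✓
  (4) y² = (4)² = 16, and 16 < 25 ✓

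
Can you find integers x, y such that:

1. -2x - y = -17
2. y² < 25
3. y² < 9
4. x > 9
No

A contradictory subset is {-2x - y = -17, y² < 9, x > 9}. No integer assignment can satisfy these jointly:

  - -2x - y = -17: is a linear equation tying the variables together
  - y² < 9: restricts y to |y| ≤ 2
  - x > 9: bounds one variable relative to a constant

Range argument: with x ∈ [10, ∞], y ∈ [-2, 2], the left side of the equation is at most -18, but the right side is -17 > -18. No integer solution exists.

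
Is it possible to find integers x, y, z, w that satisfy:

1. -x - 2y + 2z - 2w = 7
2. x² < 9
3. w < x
Yes

Take x = 1, y = 0, z = 4, w = 0. Substituting into each constraint:
  (1) (-1) - 2(0) + 2(4) - 2(0) = 7 ✓
  (2) x² = (1)² = 1, and 1 < 9 ✓
  (3) 0 < 1 ✓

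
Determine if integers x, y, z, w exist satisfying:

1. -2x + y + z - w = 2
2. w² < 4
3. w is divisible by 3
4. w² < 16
Yes

Take x = -1, y = 0, z = 0, w = 0. Substituting into each constraint:
  (1) -2(-1) + 0 + 0 + 0 = 2 ✓
  (2) w² = (0)² = 0, and 0 < 4 ✓
  (3) 0 = 3 × 0, remainder 0 ✓
  (4) w² = (0)² = 0, and 0 < 16 ✓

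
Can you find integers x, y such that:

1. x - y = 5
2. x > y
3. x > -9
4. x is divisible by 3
Yes

Take x = 0, y = -5. Substituting into each constraint:
  (1) 0 + 5 = 5 ✓
  (2) 0 > -5 ✓
  (3) 0 > -9 ✓
  (4) 0 = 3 × 0, remainder 0 ✓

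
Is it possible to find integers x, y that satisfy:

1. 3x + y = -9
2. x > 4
Yes

Take x = 5, y = -24. Substituting into each constraint:
  (1) 3(5) + (-24) = -9 ✓
  (2) 5 > 4 ✓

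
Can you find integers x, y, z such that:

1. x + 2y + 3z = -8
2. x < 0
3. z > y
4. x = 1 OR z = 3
Yes

Take x = -21, y = 2, z = 3. Substituting into each constraint:
  (1) (-21) + 2(2) + 3(3) = -8 ✓
  (2) -21 < 0 ✓
  (3) 3 > 2 ✓
  (4) z = 3, target 3 ✓ (second branch holds)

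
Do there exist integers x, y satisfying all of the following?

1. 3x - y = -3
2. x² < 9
Yes

Take x = 0, y = 3. Substituting into each constraint:
  (1) 3(0) + (-3) = -3 ✓
  (2) x² = (0)² = 0, and 0 < 9 ✓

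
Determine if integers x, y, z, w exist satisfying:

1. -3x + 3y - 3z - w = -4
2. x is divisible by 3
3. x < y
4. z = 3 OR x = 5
Yes

Take x = 6, y = 7, z = 3, w = -2. Substituting into each constraint:
  (1) -3(6) + 3(7) - 3(3) + 2 = -4 ✓
  (2) 6 = 3 × 2, remainder 0 ✓
  (3) 6 < 7 ✓
  (4) z = 3, target 3 ✓ (first branch holds)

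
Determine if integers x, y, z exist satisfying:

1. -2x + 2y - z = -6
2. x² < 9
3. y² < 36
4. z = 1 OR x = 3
No

A contradictory subset is {-2x + 2y - z = -6, x² < 9, z = 1 OR x = 3}. No integer assignment can satisfy these jointly:

  - -2x + 2y - z = -6: is a linear equation tying the variables together
  - x² < 9: restricts x to |x| ≤ 2
  - z = 1 OR x = 3: forces a choice: either z = 1 or x = 3

Split on the disjunction (z = 1 OR x = 3):
  • If z = 1: with z = 1, every remaining term of the linear equation is divisible by 2, so the left side is ≡ 0 (mod 2); but the right side -5 ≡ 1 (mod 2). No integers can satisfy it.
  • If x = 3: this contradicts x² < 9, which requires |x| ≤ 2.
Both branches are infeasible, so the system has no integer solution.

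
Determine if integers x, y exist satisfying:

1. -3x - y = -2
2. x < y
Yes

Take x = 0, y = 2. Substituting into each constraint:
  (1) -3(0) + (-2) = -2 ✓
  (2) 0 < 2 ✓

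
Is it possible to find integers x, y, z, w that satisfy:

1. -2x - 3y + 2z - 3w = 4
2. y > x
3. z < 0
Yes

Take x = 0, y = 1, z = -1, w = -3. Substituting into each constraint:
  (1) -2(0) - 3(1) + 2(-1) - 3(-3) = 4 ✓
  (2) 1 > 0 ✓
  (3) -1 < 0 ✓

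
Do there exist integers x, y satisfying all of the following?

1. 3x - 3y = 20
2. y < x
No

Even the single constraint (3x - 3y = 20) is infeasible over the integers.

  - 3x - 3y = 20: every term on the left is divisible by 3, so the LHS ≡ 0 (mod 3), but the RHS 20 is not — no integer solution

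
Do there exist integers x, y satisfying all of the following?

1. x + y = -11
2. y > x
Yes

Take x = -6, y = -5. Substituting into each constraint:
  (1) (-6) + (-5) = -11 ✓
  (2) -5 > -6 ✓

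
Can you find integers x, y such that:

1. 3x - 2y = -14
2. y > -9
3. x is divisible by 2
Yes

Take x = 0, y = 7. Substituting into each constraint:
  (1) 3(0) - 2(7) = -14 ✓
  (2) 7 > -9 ✓
  (3) 0 = 2 × 0, remainder 0 ✓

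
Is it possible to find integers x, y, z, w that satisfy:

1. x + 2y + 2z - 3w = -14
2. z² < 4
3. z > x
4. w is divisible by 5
Yes

Take x = 0, y = -8, z = 1, w = 0. Substituting into each constraint:
  (1) 0 + 2(-8) + 2(1) - 3(0) = -14 ✓
  (2) z² = (1)² = 1, and 1 < 4 ✓
  (3) 1 > 0 ✓
  (4) 0 = 5 × 0, remainder 0 ✓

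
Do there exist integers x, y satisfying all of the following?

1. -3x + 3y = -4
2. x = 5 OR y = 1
No

Even the single constraint (-3x + 3y = -4) is infeasible over the integers.

  - -3x + 3y = -4: every term on the left is divisible by 3, so the LHS ≡ 0 (mod 3), but the RHS -4 is not — no integer solution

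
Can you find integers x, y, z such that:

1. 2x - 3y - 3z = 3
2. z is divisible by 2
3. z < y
Yes

Take x = 3, y = 1, z = 0. Substituting into each constraint:
  (1) 2(3) - 3(1) - 3(0) = 3 ✓
  (2) 0 = 2 × 0, remainder 0 ✓
  (3) 0 < 1 ✓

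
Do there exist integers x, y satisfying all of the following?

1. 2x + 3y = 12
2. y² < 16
Yes

Take x = 6, y = 0. Substituting into each constraint:
  (1) 2(6) + 3(0) = 12 ✓
  (2) y² = (0)² = 0, and 0 < 16 ✓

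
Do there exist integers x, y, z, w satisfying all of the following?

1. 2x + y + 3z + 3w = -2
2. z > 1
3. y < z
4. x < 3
Yes

Take x = -4, y = 0, z = 2, w = 0. Substituting into each constraint:
  (1) 2(-4) + 0 + 3(2) + 3(0) = -2 ✓
  (2) 2 > 1 ✓
  (3) 0 < 2 ✓
  (4) -4 < 3 ✓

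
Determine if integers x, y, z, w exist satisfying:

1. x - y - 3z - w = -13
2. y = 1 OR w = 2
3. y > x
Yes

Take x = 0, y = 1, z = 0, w = 12. Substituting into each constraint:
  (1) 0 + (-1) - 3(0) + (-12) = -13 ✓
  (2) y = 1, target 1 ✓ (first branch holds)
  (3) 1 > 0 ✓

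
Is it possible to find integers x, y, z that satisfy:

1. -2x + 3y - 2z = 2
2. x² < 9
Yes

Take x = 2, y = 2, z = 0. Substituting into each constraint:
  (1) -2(2) + 3(2) - 2(0) = 2 ✓
  (2) x² = (2)² = 4, and 4 < 9 ✓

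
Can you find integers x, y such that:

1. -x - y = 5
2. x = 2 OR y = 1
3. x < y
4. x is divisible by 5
No

The full constraint system is jointly infeasible over the integers. Each constraint and what it forces:

  - -x - y = 5: is a linear equation tying the variables together
  - x = 2 OR y = 1: forces a choice: either x = 2 or y = 1
  - x < y: bounds one variable relative to another variable
  - x is divisible by 5: restricts x to multiples of 5

Split on the disjunction (x = 2 OR y = 1):
  • If x = 2: this contradicts the divisibility constraint — 2 is not a multiple of 5.
  • If y = 1: with y = 1, writing x = 5x', every remaining term of the linear equation is divisible by 5, so the left side is ≡ 0 (mod 5); but the right side 6 ≡ 1 (mod 5). No integers can satisfy it.
Both branches are infeasible, so the system has no integer solution.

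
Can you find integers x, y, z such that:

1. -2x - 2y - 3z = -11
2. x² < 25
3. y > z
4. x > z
Yes

Take x = 0, y = 7, z = -1. Substituting into each constraint:
  (1) -2(0) - 2(7) - 3(-1) = -11 ✓
  (2) x² = (0)² = 0, and 0 < 25 ✓
  (3) 7 > -1 ✓
  (4) 0 > -1 ✓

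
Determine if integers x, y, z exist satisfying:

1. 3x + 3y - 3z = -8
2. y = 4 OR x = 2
No

Even the single constraint (3x + 3y - 3z = -8) is infeasible over the integers.

  - 3x + 3y - 3z = -8: every term on the left is divisible by 3, so the LHS ≡ 0 (mod 3), but the RHS -8 is not — no integer solution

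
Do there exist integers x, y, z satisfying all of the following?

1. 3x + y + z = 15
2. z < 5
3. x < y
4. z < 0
Yes

Take x = 4, y = 5, z = -2. Substituting into each constraint:
  (1) 3(4) + 5 + (-2) = 15 ✓
  (2) -2 < 5 ✓
  (3) 4 < 5 ✓
  (4) -2 < 0 ✓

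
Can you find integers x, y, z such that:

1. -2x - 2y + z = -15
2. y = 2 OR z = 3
Yes

Take x = 0, y = 9, z = 3. Substituting into each constraint:
  (1) -2(0) - 2(9) + 3 = -15 ✓
  (2) z = 3, target 3 ✓ (second branch holds)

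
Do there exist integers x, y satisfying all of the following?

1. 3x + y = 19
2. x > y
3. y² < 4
Yes

Take x = 6, y = 1. Substituting into each constraint:
  (1) 3(6) + 1 = 19 ✓
  (2) 6 > 1 ✓
  (3) y² = (1)² = 1, and 1 < 4 ✓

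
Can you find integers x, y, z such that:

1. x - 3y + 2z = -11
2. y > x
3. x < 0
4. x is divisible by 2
Yes

Take x = -2, y = 1, z = -3. Substituting into each constraint:
  (1) (-2) - 3(1) + 2(-3) = -11 ✓
  (2) 1 > -2 ✓
  (3) -2 < 0 ✓
  (4) -2 = 2 × -1, remainder 0 ✓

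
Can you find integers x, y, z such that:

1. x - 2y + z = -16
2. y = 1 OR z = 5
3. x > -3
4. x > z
Yes

Take x = -2, y = 1, z = -12. Substituting into each constraint:
  (1) (-2) - 2(1) + (-12) = -16 ✓
  (2) y = 1, target 1 ✓ (first branch holds)
  (3) -2 > -3 ✓
  (4) -2 > -12 ✓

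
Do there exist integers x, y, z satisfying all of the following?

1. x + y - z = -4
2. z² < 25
Yes

Take x = -4, y = 0, z = 0. Substituting into each constraint:
  (1) (-4) + 0 + 0 = -4 ✓
  (2) z² = (0)² = 0, and 0 < 25 ✓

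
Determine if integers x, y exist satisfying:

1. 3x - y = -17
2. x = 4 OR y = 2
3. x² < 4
No

The full constraint system is jointly infeasible over the integers. Each constraint and what it forces:

  - 3x - y = -17: is a linear equation tying the variables together
  - x = 4 OR y = 2: forces a choice: either x = 4 or y = 2
  - x² < 4: restricts x to |x| ≤ 1

Split on the disjunction (x = 4 OR y = 2):
  • If x = 4: this contradicts x² < 4, which requires |x| ≤ 1.
  • If y = 2: the equation forces x = -5, but x² < 4 requires |x| ≤ 1.
Both branches are infeasible, so the system has no integer solution.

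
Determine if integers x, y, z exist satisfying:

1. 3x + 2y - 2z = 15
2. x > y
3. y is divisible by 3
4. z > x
Yes

Take x = 17, y = 0, z = 18. Substituting into each constraint:
  (1) 3(17) + 2(0) - 2(18) = 15 ✓
  (2) 17 > 0 ✓
  (3) 0 = 3 × 0, remainder 0 ✓
  (4) 18 > 17 ✓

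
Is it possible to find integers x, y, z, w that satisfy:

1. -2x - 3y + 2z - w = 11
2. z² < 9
Yes

Take x = 2, y = -5, z = 0, w = 0. Substituting into each constraint:
  (1) -2(2) - 3(-5) + 2(0) + 0 = 11 ✓
  (2) z² = (0)² = 0, and 0 < 9 ✓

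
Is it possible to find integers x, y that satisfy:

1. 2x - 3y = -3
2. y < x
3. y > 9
Yes

Take x = 15, y = 11. Substituting into each constraint:
  (1) 2(15) - 3(11) = -3 ✓
  (2) 11 < 15 ✓
  (3) 11 > 9 ✓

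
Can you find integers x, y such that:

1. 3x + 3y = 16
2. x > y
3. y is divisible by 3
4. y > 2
No

Even the single constraint (3x + 3y = 16) is infeasible over the integers.

  - 3x + 3y = 16: every term on the left is divisible by 3, so the LHS ≡ 0 (mod 3), but the RHS 16 is not — no integer solution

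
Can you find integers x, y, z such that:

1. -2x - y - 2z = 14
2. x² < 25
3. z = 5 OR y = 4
Yes

Take x = 0, y = -24, z = 5. Substituting into each constraint:
  (1) -2(0) + 24 - 2(5) = 14 ✓
  (2) x² = (0)² = 0, and 0 < 25 ✓
  (3) z = 5, target 5 ✓ (first branch holds)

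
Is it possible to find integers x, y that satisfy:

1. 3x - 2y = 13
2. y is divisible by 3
No

The full constraint system is jointly infeasible over the integers. Each constraint and what it forces:

  - 3x - 2y = 13: is a linear equation tying the variables together
  - y is divisible by 3: restricts y to multiples of 3

Modular obstruction: writing y = 3y', every remaining term of the linear equation is divisible by 3, so the left side is ≡ 0 (mod 3); but the right side 13 ≡ 1 (mod 3). No integers can satisfy it.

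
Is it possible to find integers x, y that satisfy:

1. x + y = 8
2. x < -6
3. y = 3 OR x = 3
No

The full constraint system is jointly infeasible over the integers. Each constraint and what it forces:

  - x + y = 8: is a linear equation tying the variables together
  - x < -6: bounds one variable relative to a constant
  - y = 3 OR x = 3: forces a choice: either y = 3 or x = 3

Split on the disjunction (y = 3 OR x = 3):
  • If y = 3: the equation forces x = 5, which contradicts the bound x ≤ -7.
  • If x = 3: this contradicts the bound x ≤ -7.
Both branches are infeasible, so the system has no integer solution.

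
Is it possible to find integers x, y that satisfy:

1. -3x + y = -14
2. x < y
Yes

Take x = 8, y = 10. Substituting into each constraint:
  (1) -3(8) + 10 = -14 ✓
  (2) 8 < 10 ✓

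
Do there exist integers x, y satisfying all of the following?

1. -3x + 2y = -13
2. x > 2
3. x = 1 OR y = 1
Yes

Take x = 5, y = 1. Substituting into each constraint:
  (1) -3(5) + 2(1) = -13 ✓
  (2) 5 > 2 ✓
  (3) y = 1, target 1 ✓ (second branch holds)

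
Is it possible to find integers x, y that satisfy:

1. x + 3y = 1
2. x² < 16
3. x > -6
Yes

Take x = 1, y = 0. Substituting into each constraint:
  (1) 1 + 3(0) = 1 ✓
  (2) x² = (1)² = 1, and 1 < 16 ✓
  (3) 1 > -6 ✓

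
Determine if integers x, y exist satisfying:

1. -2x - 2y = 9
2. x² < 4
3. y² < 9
No

Even the single constraint (-2x - 2y = 9) is infeasible over the integers.

  - -2x - 2y = 9: every term on the left is divisible by 2, so the LHS ≡ 0 (mod 2), but the RHS 9 is not — no integer solution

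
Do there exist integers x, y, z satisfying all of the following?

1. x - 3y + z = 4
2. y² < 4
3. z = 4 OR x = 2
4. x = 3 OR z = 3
Yes

Take x = 3, y = 1, z = 4. Substituting into each constraint:
  (1) 3 - 3(1) + 4 = 4 ✓
  (2) y² = (1)² = 1, and 1 < 4 ✓
  (3) z = 4, target 4 ✓ (first branch holds)
  (4) x = 3, target 3 ✓ (first branch holds)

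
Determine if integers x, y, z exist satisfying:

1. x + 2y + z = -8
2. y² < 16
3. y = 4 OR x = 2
Yes

Take x = 2, y = 3, z = -16. Substituting into each constraint:
  (1) 2 + 2(3) + (-16) = -8 ✓
  (2) y² = (3)² = 9, and 9 < 16 ✓
  (3) x = 2, target 2 ✓ (second branch holds)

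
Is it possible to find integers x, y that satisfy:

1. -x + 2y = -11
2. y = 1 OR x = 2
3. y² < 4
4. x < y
No

A contradictory subset is {-x + 2y = -11, y = 1 OR x = 2, x < y}. No integer assignment can satisfy these jointly:

  - -x + 2y = -11: is a linear equation tying the variables together
  - y = 1 OR x = 2: forces a choice: either y = 1 or x = 2
  - x < y: bounds one variable relative to another variable

Split on the disjunction (y = 1 OR x = 2):
  • If y = 1: the equation forces x = 13, giving (y, x) = (1, 13), which violates y > x.
  • If x = 2: with x = 2, every remaining term of the linear equation is divisible by 2, so the left side is ≡ 0 (mod 2); but the right side -9 ≡ 1 (mod 2). No integers can satisfy it.
Both branches are infeasible, so the system has no integer solution.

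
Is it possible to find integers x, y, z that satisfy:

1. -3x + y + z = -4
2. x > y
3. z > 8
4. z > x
Yes

Take x = 0, y = -13, z = 9. Substituting into each constraint:
  (1) -3(0) + (-13) + 9 = -4 ✓
  (2) 0 > -13 ✓
  (3) 9 > 8 ✓
  (4) 9 > 0 ✓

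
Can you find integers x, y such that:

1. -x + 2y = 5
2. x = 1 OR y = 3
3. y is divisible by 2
No

The full constraint system is jointly infeasible over the integers. Each constraint and what it forces:

  - -x + 2y = 5: is a linear equation tying the variables together
  - x = 1 OR y = 3: forces a choice: either x = 1 or y = 3
  - y is divisible by 2: restricts y to multiples of 2

Split on the disjunction (x = 1 OR y = 3):
  • If x = 1: with x = 1, writing y = 2y', every remaining term of the linear equation is divisible by 4, so the left side is ≡ 0 (mod 4); but the right side 6 ≡ 2 (mod 4). No integers can satisfy it.
  • If y = 3: this contradicts the divisibility constraint — 3 is not a multiple of 2.
Both branches are infeasible, so the system has no integer solution.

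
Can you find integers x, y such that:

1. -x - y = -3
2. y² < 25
Yes

Take x = 3, y = 0. Substituting into each constraint:
  (1) (-3) + 0 = -3 ✓
  (2) y² = (0)² = 0, and 0 < 25 ✓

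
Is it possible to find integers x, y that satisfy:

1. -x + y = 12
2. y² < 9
Yes

Take x = -12, y = 0. Substituting into each constraint:
  (1) 12 + 0 = 12 ✓
  (2) y² = (0)² = 0, and 0 < 9 ✓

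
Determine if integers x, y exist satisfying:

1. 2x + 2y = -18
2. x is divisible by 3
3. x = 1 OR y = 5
No

The full constraint system is jointly infeasible over the integers. Each constraint and what it forces:

  - 2x + 2y = -18: is a linear equation tying the variables together
  - x is divisible by 3: restricts x to multiples of 3
  - x = 1 OR y = 5: forces a choice: either x = 1 or y = 5

Split on the disjunction (x = 1 OR y = 5):
  • If x = 1: this contradicts the divisibility constraint — 1 is not a multiple of 3.
  • If y = 5: with y = 5, writing x = 3x', every remaining term of the linear equation is divisible by 6, so the left side is ≡ 0 (mod 6); but the right side -28 ≡ 2 (mod 6). No integers can satisfy it.
Both branches are infeasible, so the system has no integer solution.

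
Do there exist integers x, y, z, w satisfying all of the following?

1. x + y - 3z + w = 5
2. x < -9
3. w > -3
Yes

Take x = -10, y = 15, z = 0, w = 0. Substituting into each constraint:
  (1) (-10) + 15 - 3(0) + 0 = 5 ✓
  (2) -10 < -9 ✓
  (3) 0 > -3 ✓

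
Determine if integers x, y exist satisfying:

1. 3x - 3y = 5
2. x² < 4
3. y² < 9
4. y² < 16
No

Even the single constraint (3x - 3y = 5) is infeasible over the integers.

  - 3x - 3y = 5: every term on the left is divisible by 3, so the LHS ≡ 0 (mod 3), but the RHS 5 is not — no integer solution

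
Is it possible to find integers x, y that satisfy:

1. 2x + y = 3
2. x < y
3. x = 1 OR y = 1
No

The full constraint system is jointly infeasible over the integers. Each constraint and what it forces:

  - 2x + y = 3: is a linear equation tying the variables together
  - x < y: bounds one variable relative to another variable
  - x = 1 OR y = 1: forces a choice: either x = 1 or y = 1

Split on the disjunction (x = 1 OR y = 1):
  • If x = 1: the equation forces y = 1, giving (x, y) = (1, 1), which violates y > x.
  • If y = 1: the equation forces x = 1, giving (y, x) = (1, 1), which violates y > x.
Both branches are infeasible, so the system has no integer solution.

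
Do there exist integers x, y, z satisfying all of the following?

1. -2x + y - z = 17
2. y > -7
Yes

Take x = 0, y = 17, z = 0. Substituting into each constraint:
  (1) -2(0) + 17 + 0 = 17 ✓
  (2) 17 > -7 ✓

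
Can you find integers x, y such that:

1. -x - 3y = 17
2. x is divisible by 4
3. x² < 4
No

The full constraint system is jointly infeasible over the integers. Each constraint and what it forces:

  - -x - 3y = 17: is a linear equation tying the variables together
  - x is divisible by 4: restricts x to multiples of 4
  - x² < 4: restricts x to |x| ≤ 1

The bounds confine x to {0} with 4 | x. For each value, substitute into the equation:
  • x = 0: the equation gives -3y = 17, so y would not be an integer.
Every case fails, so no integer solution exists.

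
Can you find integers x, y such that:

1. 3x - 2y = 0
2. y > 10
Yes

Take x = 8, y = 12. Substituting into each constraint:
  (1) 3(8) - 2(12) = 0 ✓
  (2) 12 > 10 ✓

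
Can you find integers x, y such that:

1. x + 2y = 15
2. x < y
Yes

Take x = 1, y = 7. Substituting into each constraint:
  (1) 1 + 2(7) = 15 ✓
  (2) 1 < 7 ✓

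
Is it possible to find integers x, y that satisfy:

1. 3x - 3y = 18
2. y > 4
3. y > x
No

A contradictory subset is {3x - 3y = 18, y > x}. No integer assignment can satisfy these jointly:

  - 3x - 3y = 18: is a linear equation tying the variables together
  - y > x: bounds one variable relative to another variable

From the equation, x − y = 6, i.e. y − x = -6; but y > x requires y − x ≥ 1. Contradiction.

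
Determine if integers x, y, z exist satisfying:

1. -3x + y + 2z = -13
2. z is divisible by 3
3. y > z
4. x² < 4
Yes

Take x = 1, y = 128, z = -69. Substituting into each constraint:
  (1) -3(1) + 128 + 2(-69) = -13 ✓
  (2) -69 = 3 × -23, remainder 0 ✓
  (3) 128 > -69 ✓
  (4) x² = (1)² = 1, and 1 < 4 ✓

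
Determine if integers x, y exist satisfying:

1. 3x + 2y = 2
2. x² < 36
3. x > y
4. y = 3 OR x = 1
No

A contradictory subset is {3x + 2y = 2, x > y, y = 3 OR x = 1}. No integer assignment can satisfy these jointly:

  - 3x + 2y = 2: is a linear equation tying the variables together
  - x > y: bounds one variable relative to another variable
  - y = 3 OR x = 1: forces a choice: either y = 3 or x = 1

Split on the disjunction (y = 3 OR x = 1):
  • If y = 3: with y = 3, every remaining term of the linear equation is divisible by 3, so the left side is ≡ 0 (mod 3); but the right side -4 ≡ 2 (mod 3). No integers can satisfy it.
  • If x = 1: with x = 1, every remaining term of the linear equation is divisible by 2, so the left side is ≡ 0 (mod 2); but the right side -1 ≡ 1 (mod 2). No integers can satisfy it.
Both branches are infeasible, so the system has no integer solution.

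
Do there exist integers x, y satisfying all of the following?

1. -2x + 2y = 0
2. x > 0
Yes

Take x = 1, y = 1. Substituting into each constraint:
  (1) -2(1) + 2(1) = 0 ✓
  (2) 1 > 0 ✓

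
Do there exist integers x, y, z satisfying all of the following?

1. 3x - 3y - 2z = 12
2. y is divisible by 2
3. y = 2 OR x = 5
Yes

Take x = 6, y = 2, z = 0. Substituting into each constraint:
  (1) 3(6) - 3(2) - 2(0) = 12 ✓
  (2) 2 = 2 × 1, remainder 0 ✓
  (3) y = 2, target 2 ✓ (first branch holds)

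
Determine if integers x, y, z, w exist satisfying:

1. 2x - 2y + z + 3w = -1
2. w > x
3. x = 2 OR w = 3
Yes

Take x = 1, y = 6, z = 0, w = 3. Substituting into each constraint:
  (1) 2(1) - 2(6) + 0 + 3(3) = -1 ✓
  (2) 3 > 1 ✓
  (3) w = 3, target 3 ✓ (second branch holds)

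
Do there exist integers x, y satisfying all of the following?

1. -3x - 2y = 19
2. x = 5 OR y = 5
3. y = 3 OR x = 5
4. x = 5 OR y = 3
Yes

Take x = 5, y = -17. Substituting into each constraint:
  (1) -3(5) - 2(-17) = 19 ✓
  (2) x = 5, target 5 ✓ (first branch holds)
  (3) x = 5, target 5 ✓ (second branch holds)
  (4) x = 5, target 5 ✓ (first branch holds)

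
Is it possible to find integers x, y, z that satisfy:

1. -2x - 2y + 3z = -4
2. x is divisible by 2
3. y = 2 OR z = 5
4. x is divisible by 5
Yes

Take x = 30, y = 2, z = 20. Substituting into each constraint:
  (1) -2(30) - 2(2) + 3(20) = -4 ✓
  (2) 30 = 2 × 15, remainder 0 ✓
  (3) y = 2, target 2 ✓ (first branch holds)
  (4) 30 = 5 × 6, remainder 0 ✓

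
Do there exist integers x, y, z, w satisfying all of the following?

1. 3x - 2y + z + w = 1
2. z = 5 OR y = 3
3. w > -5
Yes

Take x = -1, y = 0, z = 5, w = -1. Substituting into each constraint:
  (1) 3(-1) - 2(0) + 5 + (-1) = 1 ✓
  (2) z = 5, target 5 ✓ (first branch holds)
  (3) -1 > -5 ✓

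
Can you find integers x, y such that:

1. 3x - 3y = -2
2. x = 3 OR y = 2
No

Even the single constraint (3x - 3y = -2) is infeasible over the integers.

  - 3x - 3y = -2: every term on the left is divisible by 3, so the LHS ≡ 0 (mod 3), but the RHS -2 is not — no integer solution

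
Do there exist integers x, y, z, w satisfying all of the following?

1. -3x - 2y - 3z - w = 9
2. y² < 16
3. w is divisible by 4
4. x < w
Yes

Take x = -1, y = -3, z = 0, w = 0. Substituting into each constraint:
  (1) -3(-1) - 2(-3) - 3(0) + 0 = 9 ✓
  (2) y² = (-3)² = 9, and 9 < 16 ✓
  (3) 0 = 4 × 0, remainder 0 ✓
  (4) -1 < 0 ✓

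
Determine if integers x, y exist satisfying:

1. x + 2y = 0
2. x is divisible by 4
Yes

Take x = 0, y = 0. Substituting into each constraint:
  (1) 0 + 2(0) = 0 ✓
  (2) 0 = 4 × 0, remainder 0 ✓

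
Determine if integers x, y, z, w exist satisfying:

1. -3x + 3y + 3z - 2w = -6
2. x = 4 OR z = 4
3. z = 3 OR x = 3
Yes

Take x = 4, y = -1, z = 3, w = 0. Substituting into each constraint:
  (1) -3(4) + 3(-1) + 3(3) - 2(0) = -6 ✓
  (2) x = 4, target 4 ✓ (first branch holds)
  (3) z = 3, target 3 ✓ (first branch holds)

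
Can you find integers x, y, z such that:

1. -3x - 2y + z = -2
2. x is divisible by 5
Yes

Take x = 0, y = 1, z = 0. Substituting into each constraint:
  (1) -3(0) - 2(1) + 0 = -2 ✓
  (2) 0 = 5 × 0, remainder 0 ✓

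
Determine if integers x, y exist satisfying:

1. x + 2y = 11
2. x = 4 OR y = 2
Yes

Take x = 7, y = 2. Substituting into each constraint:
  (1) 7 + 2(2) = 11 ✓
  (2) y = 2, target 2 ✓ (second branch holds)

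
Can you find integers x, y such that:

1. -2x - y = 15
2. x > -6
Yes

Take x = 0, y = -15. Substituting into each constraint:
  (1) -2(0) + 15 = 15 ✓
  (2) 0 > -6 ✓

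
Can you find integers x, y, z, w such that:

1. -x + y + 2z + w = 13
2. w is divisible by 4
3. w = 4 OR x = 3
Yes

Take x = 3, y = 16, z = 0, w = 0. Substituting into each constraint:
  (1) (-3) + 16 + 2(0) + 0 = 13 ✓
  (2) 0 = 4 × 0, remainder 0 ✓
  (3) x = 3, target 3 ✓ (second branch holds)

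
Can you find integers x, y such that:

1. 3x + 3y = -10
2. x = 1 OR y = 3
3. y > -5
No

Even the single constraint (3x + 3y = -10) is infeasible over the integers.

  - 3x + 3y = -10: every term on the left is divisible by 3, so the LHS ≡ 0 (mod 3), but the RHS -10 is not — no integer solution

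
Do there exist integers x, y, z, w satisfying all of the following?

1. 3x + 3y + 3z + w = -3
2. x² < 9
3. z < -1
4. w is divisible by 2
Yes

Take x = 1, y = 0, z = -2, w = 0. Substituting into each constraint:
  (1) 3(1) + 3(0) + 3(-2) + 0 = -3 ✓
  (2) x² = (1)² = 1, and 1 < 9 ✓
  (3) -2 < -1 ✓
  (4) 0 = 2 × 0, remainder 0 ✓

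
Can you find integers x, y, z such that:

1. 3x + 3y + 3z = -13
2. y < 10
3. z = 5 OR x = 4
No

Even the single constraint (3x + 3y + 3z = -13) is infeasible over the integers.

  - 3x + 3y + 3z = -13: every term on the left is divisible by 3, so the LHS ≡ 0 (mod 3), but the RHS -13 is not — no integer solution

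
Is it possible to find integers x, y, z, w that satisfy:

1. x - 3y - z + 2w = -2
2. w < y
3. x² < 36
Yes

Take x = 1, y = 1, z = 0, w = 0. Substituting into each constraint:
  (1) 1 - 3(1) + 0 + 2(0) = -2 ✓
  (2) 0 < 1 ✓
  (3) x² = (1)² = 1, and 1 < 36 ✓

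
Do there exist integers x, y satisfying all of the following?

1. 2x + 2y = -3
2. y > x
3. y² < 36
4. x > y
No

Even the single constraint (2x + 2y = -3) is infeasible over the integers.

  - 2x + 2y = -3: every term on the left is divisible by 2, so the LHS ≡ 0 (mod 2), but the RHS -3 is not — no integer solution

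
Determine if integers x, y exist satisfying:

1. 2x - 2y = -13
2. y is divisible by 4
No

Even the single constraint (2x - 2y = -13) is infeasible over the integers.

  - 2x - 2y = -13: every term on the left is divisible by 2, so the LHS ≡ 0 (mod 2), but the RHS -13 is not — no integer solution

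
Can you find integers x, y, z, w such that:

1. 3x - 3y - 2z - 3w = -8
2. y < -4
Yes

Take x = 0, y = -5, z = 1, w = 7. Substituting into each constraint:
  (1) 3(0) - 3(-5) - 2(1) - 3(7) = -8 ✓
  (2) -5 < -4 ✓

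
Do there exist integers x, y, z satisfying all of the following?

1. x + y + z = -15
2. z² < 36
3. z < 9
Yes

Take x = -15, y = 0, z = 0. Substituting into each constraint:
  (1) (-15) + 0 + 0 = -15 ✓
  (2) z² = (0)² = 0, and 0 < 36 ✓
  (3) 0 < 9 ✓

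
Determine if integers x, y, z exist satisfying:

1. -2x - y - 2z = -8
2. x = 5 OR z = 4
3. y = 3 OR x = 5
Yes

Take x = 5, y = 0, z = -1. Substituting into each constraint:
  (1) -2(5) + 0 - 2(-1) = -8 ✓
  (2) x = 5, target 5 ✓ (first branch holds)
  (3) x = 5, target 5 ✓ (second branch holds)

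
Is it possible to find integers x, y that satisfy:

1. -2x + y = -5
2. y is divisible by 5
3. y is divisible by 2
No

A contradictory subset is {-2x + y = -5, y is divisible by 2}. No integer assignment can satisfy these jointly:

  - -2x + y = -5: is a linear equation tying the variables together
  - y is divisible by 2: restricts y to multiples of 2

Modular obstruction: writing y = 2y', every remaining term of the linear equation is divisible by 2, so the left side is ≡ 0 (mod 2); but the right side -5 ≡ 1 (mod 2). No integers can satisfy it.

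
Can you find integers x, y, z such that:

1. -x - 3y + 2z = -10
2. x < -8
Yes

Take x = -9, y = 7, z = 1. Substituting into each constraint:
  (1) 9 - 3(7) + 2(1) = -10 ✓
  (2) -9 < -8 ✓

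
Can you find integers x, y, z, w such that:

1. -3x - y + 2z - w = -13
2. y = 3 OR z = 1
Yes

Take x = 0, y = 3, z = -5, w = 0. Substituting into each constraint:
  (1) -3(0) + (-3) + 2(-5) + 0 = -13 ✓
  (2) y = 3, target 3 ✓ (first branch holds)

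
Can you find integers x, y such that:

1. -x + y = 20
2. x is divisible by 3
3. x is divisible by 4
Yes

Take x = 0, y = 20. Substituting into each constraint:
  (1) 0 + 20 = 20 ✓
  (2) 0 = 3 × 0, remainder 0 ✓
  (3) 0 = 4 × 0, remainder 0 ✓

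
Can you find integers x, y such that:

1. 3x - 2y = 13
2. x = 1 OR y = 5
Yes

Take x = 1, y = -5. Substituting into each constraint:
  (1) 3(1) - 2(-5) = 13 ✓
  (2) x = 1, target 1 ✓ (first branch holds)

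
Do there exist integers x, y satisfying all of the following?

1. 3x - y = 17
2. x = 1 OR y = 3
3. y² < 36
No

The full constraint system is jointly infeasible over the integers. Each constraint and what it forces:

  - 3x - y = 17: is a linear equation tying the variables together
  - x = 1 OR y = 3: forces a choice: either x = 1 or y = 3
  - y² < 36: restricts y to |y| ≤ 5

Split on the disjunction (x = 1 OR y = 3):
  • If x = 1: the equation forces y = -14, but y² < 36 requires |y| ≤ 5.
  • If y = 3: with y = 3, every remaining term of the linear equation is divisible by 3, so the left side is ≡ 0 (mod 3); but the right side 20 ≡ 2 (mod 3). No integers can satisfy it.
Both branches are infeasible, so the system has no integer solution.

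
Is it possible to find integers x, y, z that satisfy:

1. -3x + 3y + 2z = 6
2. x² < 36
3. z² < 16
Yes

Take x = 0, y = 0, z = 3. Substituting into each constraint:
  (1) -3(0) + 3(0) + 2(3) = 6 ✓
  (2) x² = (0)² = 0, and 0 < 36 ✓
  (3) z² = (3)² = 9, and 9 < 16 ✓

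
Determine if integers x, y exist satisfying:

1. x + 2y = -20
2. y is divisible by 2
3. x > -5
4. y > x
No

A contradictory subset is {x + 2y = -20, x > -5, y > x}. No integer assignment can satisfy these jointly:

  - x + 2y = -20: is a linear equation tying the variables together
  - x > -5: bounds one variable relative to a constant
  - y > x: bounds one variable relative to another variable

Propagating the comparison: y > x and x ≥ -4 give y ≥ -3. Range argument: with x ∈ [-4, ∞], y ∈ [-3, ∞], the left side of the equation is at least -10, but the right side is -20 < -10. No integer solution exists.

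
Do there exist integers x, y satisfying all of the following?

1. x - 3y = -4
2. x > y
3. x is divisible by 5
Yes

Take x = 5, y = 3. Substituting into each constraint:
  (1) 5 - 3(3) = -4 ✓
  (2) 5 > 3 ✓
  (3) 5 = 5 × 1, remainder 0 ✓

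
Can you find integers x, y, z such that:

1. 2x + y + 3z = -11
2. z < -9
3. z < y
Yes

Take x = 10, y = -1, z = -10. Substituting into each constraint:
  (1) 2(10) + (-1) + 3(-10) = -11 ✓
  (2) -10 < -9 ✓
  (3) -10 < -1 ✓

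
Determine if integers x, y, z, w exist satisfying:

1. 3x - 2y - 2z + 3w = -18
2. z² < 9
Yes

Take x = 0, y = 0, z = 0, w = -6. Substituting into each constraint:
  (1) 3(0) - 2(0) - 2(0) + 3(-6) = -18 ✓
  (2) z² = (0)² = 0, and 0 < 9 ✓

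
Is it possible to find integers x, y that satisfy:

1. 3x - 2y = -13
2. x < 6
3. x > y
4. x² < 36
No

A contradictory subset is {3x - 2y = -13, x > y, x² < 36}. No integer assignment can satisfy these jointly:

  - 3x - 2y = -13: is a linear equation tying the variables together
  - x > y: bounds one variable relative to another variable
  - x² < 36: restricts x to |x| ≤ 5

The bounds confine x to {-5, -4, -3, -2, -1, 0, 1, 2, 3, 4, 5}. For each value, substitute into the equation:
  • x = -5: the equation forces y = -1, but x > y fails since -5 ≤ -1.
  • x = -4: the equation gives -2y = -1, so y would not be an integer.
  • x = -3: the equation forces y = 2, but x > y fails since -3 ≤ 2.
  • x = -2: the equation gives -2y = -7, so y would not be an integer.
  • x = -1: the equation forces y = 5, but x > y fails since -1 ≤ 5.
  • x = 0: the equation gives -2y = -13, so y would not be an integer.
  • x = 1: the equation forces y = 8, but x > y fails since 1 ≤ 8.
  • x = 2: the equation gives -2y = -19, so y would not be an integer.
  • x = 3: the equation forces y = 11, but x > y fails since 3 ≤ 11.
  • x = 4: the equation gives -2y = -25, so y would not be an integer.
  • x = 5: the equation forces y = 14, but x > y fails since 5 ≤ 14.
Every case fails, so no integer solution exists.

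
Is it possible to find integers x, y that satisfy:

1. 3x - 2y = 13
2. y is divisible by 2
Yes

Take x = 3, y = -2. Substituting into each constraint:
  (1) 3(3) - 2(-2) = 13 ✓
  (2) -2 = 2 × -1, remainder 0 ✓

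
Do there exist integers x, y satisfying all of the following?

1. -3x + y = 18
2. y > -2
Yes

Take x = 0, y = 18. Substituting into each constraint:
  (1) -3(0) + 18 = 18 ✓
  (2) 18 > -2 ✓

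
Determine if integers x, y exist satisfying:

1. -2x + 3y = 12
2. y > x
Yes

Take x = 9, y = 10. Substituting into each constraint:
  (1) -2(9) + 3(10) = 12 ✓
  (2) 10 > 9 ✓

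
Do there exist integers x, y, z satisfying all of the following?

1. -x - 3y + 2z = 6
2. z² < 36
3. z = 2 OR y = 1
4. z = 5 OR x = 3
Yes

Take x = 1, y = 1, z = 5. Substituting into each constraint:
  (1) (-1) - 3(1) + 2(5) = 6 ✓
  (2) z² = (5)² = 25, and 25 < 36 ✓
  (3) y = 1, target 1 ✓ (second branch holds)
  (4) z = 5, target 5 ✓ (first branch holds)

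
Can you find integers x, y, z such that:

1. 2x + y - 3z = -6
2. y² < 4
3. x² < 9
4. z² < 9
Yes

Take x = 0, y = 0, z = 2. Substituting into each constraint:
  (1) 2(0) + 0 - 3(2) = -6 ✓
  (2) y² = (0)² = 0, and 0 < 4 ✓
  (3) x² = (0)² = 0, and 0 < 9 ✓
  (4) z² = (2)² = 4, and 4 < 9 ✓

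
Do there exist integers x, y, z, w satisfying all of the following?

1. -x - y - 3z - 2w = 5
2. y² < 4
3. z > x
Yes

Take x = 0, y = 0, z = 1, w = -4. Substituting into each constraint:
  (1) 0 + 0 - 3(1) - 2(-4) = 5 ✓
  (2) y² = (0)² = 0, and 0 < 4 ✓
  (3) 1 > 0 ✓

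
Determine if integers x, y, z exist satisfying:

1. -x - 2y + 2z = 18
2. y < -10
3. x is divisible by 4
Yes

Take x = 0, y = -11, z = -2. Substituting into each constraint:
  (1) 0 - 2(-11) + 2(-2) = 18 ✓
  (2) -11 < -10 ✓
  (3) 0 = 4 × 0, remainder 0 ✓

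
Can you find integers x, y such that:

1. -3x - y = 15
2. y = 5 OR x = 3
Yes

Take x = 3, y = -24. Substituting into each constraint:
  (1) -3(3) + 24 = 15 ✓
  (2) x = 3, target 3 ✓ (second branch holds)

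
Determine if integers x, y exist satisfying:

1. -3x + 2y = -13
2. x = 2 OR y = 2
No

The full constraint system is jointly infeasible over the integers. Each constraint and what it forces:

  - -3x + 2y = -13: is a linear equation tying the variables together
  - x = 2 OR y = 2: forces a choice: either x = 2 or y = 2

Split on the disjunction (x = 2 OR y = 2):
  • If x = 2: with x = 2, every remaining term of the linear equation is divisible by 2, so the left side is ≡ 0 (mod 2); but the right side -7 ≡ 1 (mod 2). No integers can satisfy it.
  • If y = 2: with y = 2, every remaining term of the linear equation is divisible by 3, so the left side is ≡ 0 (mod 3); but the right side -17 ≡ 1 (mod 3). No integers can satisfy it.
Both branches are infeasible, so the system has no integer solution.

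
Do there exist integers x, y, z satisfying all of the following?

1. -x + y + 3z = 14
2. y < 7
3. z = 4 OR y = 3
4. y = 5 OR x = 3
Yes

Take x = 3, y = 5, z = 4. Substituting into each constraint:
  (1) (-3) + 5 + 3(4) = 14 ✓
  (2) 5 < 7 ✓
  (3) z = 4, target 4 ✓ (first branch holds)
  (4) y = 5, target 5 ✓ (first branch holds)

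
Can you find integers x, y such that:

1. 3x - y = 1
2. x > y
Yes

Take x = 0, y = -1. Substituting into each constraint:
  (1) 3(0) + 1 = 1 ✓
  (2) 0 > -1 ✓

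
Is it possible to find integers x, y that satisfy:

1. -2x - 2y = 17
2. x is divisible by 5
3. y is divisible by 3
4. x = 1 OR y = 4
No

Even the single constraint (-2x - 2y = 17) is infeasible over the integers.

  - -2x - 2y = 17: every term on the left is divisible by 2, so the LHS ≡ 0 (mod 2), but the RHS 17 is not — no integer solution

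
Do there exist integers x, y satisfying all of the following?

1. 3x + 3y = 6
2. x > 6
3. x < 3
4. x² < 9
No

A contradictory subset is {x > 6, x < 3}. No integer assignment can satisfy these jointly:

  - x > 6: bounds one variable relative to a constant
  - x < 3: bounds one variable relative to a constant

Direct contradiction: the bounds on x require x ≥ 7 and x ≤ 2 simultaneously, which is empty.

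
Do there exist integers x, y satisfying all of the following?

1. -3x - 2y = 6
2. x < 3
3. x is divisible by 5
Yes

Take x = 0, y = -3. Substituting into each constraint:
  (1) -3(0) - 2(-3) = 6 ✓
  (2) 0 < 3 ✓
  (3) 0 = 5 × 0, remainder 0 ✓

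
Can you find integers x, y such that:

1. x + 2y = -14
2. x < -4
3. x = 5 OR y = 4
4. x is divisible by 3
No

The full constraint system is jointly infeasible over the integers. Each constraint and what it forces:

  - x + 2y = -14: is a linear equation tying the variables together
  - x < -4: bounds one variable relative to a constant
  - x = 5 OR y = 4: forces a choice: either x = 5 or y = 4
  - x is divisible by 3: restricts x to multiples of 3

Split on the disjunction (x = 5 OR y = 4):
  • If x = 5: this contradicts the divisibility constraint — 5 is not a multiple of 3.
  • If y = 4: with y = 4, writing x = 3x', every remaining term of the linear equation is divisible by 3, so the left side is ≡ 0 (mod 3); but the right side -22 ≡ 2 (mod 3). No integers can satisfy it.
Both branches are infeasible, so the system has no integer solution.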